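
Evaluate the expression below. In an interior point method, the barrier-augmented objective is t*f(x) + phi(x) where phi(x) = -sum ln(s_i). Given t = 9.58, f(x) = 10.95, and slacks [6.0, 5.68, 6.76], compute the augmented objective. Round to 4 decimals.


Step 1: Compute log-barrier.
ln values: [1.7918, 1.737, 1.911]
phi = -(1.7918 + 1.737 + 1.911) = -5.4397
Step 2: Compute augmented objective.
t*f(x) = 9.58*10.95 = 104.901
Total = 104.901 - 5.4397 = 99.4613


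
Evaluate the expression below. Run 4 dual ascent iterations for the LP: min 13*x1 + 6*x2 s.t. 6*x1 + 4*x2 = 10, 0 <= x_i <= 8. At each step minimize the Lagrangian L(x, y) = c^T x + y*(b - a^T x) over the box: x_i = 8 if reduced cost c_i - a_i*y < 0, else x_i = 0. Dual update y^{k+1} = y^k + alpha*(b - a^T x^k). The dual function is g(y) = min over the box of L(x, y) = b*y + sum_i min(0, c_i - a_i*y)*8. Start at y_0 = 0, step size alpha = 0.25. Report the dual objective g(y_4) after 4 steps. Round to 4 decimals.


Dual ascent for LP: min 13*x1 + 6*x2, 6*x1 + 4*x2 = 10, 0 <= x_i <= 8
Step 1: y^k = 0.0, reduced costs: (13.0, 6.0)
  x^k = (0.0, 0.0), subgradient = b - a^T x = 10.0
  y^{k+1} = 0.0 + 0.25*10.0 = 2.5
Step 2: y^k = 2.5, reduced costs: (-2.0, -4.0)
  x^k = (8.0, 8.0), subgradient = b - a^T x = -70.0
  y^{k+1} = 2.5 + 0.25*-70.0 = -15.0
Step 3: y^k = -15.0, reduced costs: (103.0, 66.0)
  x^k = (0.0, 0.0), subgradient = b - a^T x = 10.0
  y^{k+1} = -15.0 + 0.25*10.0 = -12.5
Step 4: y^k = -12.5, reduced costs: (88.0, 56.0)
  x^k = (0.0, 0.0), subgradient = b - a^T x = 10.0
  y^{k+1} = -12.5 + 0.25*10.0 = -10.0
Dual objective at y_4 = -10.0: reduced costs (73.0, 46.0), box minimizer x = (0.0, 0.0)
g(y_4) = b*y + (c1 - a1*y)*x1 + (c2 - a2*y)*x2 = 10*(-10.0) + 73.0*0.0 + 46.0*0.0 = -100.0 + 0.0 + 0.0 = -100.0


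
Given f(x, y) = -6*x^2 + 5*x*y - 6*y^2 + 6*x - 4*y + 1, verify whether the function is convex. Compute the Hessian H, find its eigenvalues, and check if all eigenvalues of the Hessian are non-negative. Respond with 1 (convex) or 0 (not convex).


The Hessian of f(x,y) = -6*x^2 + 5*x*y - 6*y^2 + 6*x - 4*y + 1 is:
H = [[-12, 5], [5, -12]]
Trace = -12 - 12 = -24
Determinant = -12*-12 - (5)^2 = 119
Discriminant = (-24)^2 - 4*119 = 100.0
Eigenvalues: lambda_1 = -17.0, lambda_2 = -7.0
The function is not convex.

0


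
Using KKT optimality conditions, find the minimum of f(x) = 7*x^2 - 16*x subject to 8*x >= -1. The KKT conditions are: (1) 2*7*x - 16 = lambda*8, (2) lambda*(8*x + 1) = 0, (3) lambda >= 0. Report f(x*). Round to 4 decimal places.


Step 1: Try lambda = 0 (constraint inactive).
Stationarity: 2*7*x - 16 = 0
x* = 16/(2*7) = 8/7 = 1.1429 (rounded; the exact value 8/7 is used below)
Check constraint: 8*1.1429 = 9.1432 >= -1 -- satisfied.
Step 2: Compute optimal value.
f(x*) = 7*(8/7)^2 - 16*(8/7) = -9.1429


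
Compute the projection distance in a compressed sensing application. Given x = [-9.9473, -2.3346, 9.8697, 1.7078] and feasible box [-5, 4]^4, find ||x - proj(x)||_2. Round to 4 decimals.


Project each component onto [-5, 4].
clip(-9.9473) = -5.0, clip(-2.3346) = -2.3346, clip(9.8697) = 4.0, clip(1.7078) = 1.7078
Projection = [-5.0, -2.3346, 4.0, 1.7078]
Squared diffs: [24.4758, 0.0, 34.4534, 0.0]
Distance = sqrt(58.9292) = 7.6765


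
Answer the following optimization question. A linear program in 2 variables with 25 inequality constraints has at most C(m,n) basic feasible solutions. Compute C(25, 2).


Each vertex corresponds to some choice of n active constraints out of m, so the number of vertices is at most C(m, n) = m! / (n!(m-n)!).
m = 25, n = 2
Numerator: 25 * 24
Denominator: 2! = 2
C(25, 2) = 300


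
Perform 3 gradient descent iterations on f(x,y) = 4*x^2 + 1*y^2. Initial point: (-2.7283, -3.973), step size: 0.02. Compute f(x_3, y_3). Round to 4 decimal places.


Gradient descent on f(x,y) = 4*x^2 + 1*y^2.
Starting point: (-2.7283, -3.973), alpha = 0.02
Step 1: grad_x = 2*4*-2.7283 = -21.8264, grad_y = 2*1*-3.973 = -7.946
  x_1 = -2.7283 - 0.02*-21.8264 = -2.2918
  y_1 = -3.973 - 0.02*-7.946 = -3.8141
Step 2: grad_x = 2*4*-2.2918 = -18.3342, grad_y = 2*1*-3.8141 = -7.6282
  x_2 = -2.2918 - 0.02*-18.3342 = -1.9251
  y_2 = -3.8141 - 0.02*-7.6282 = -3.6615
Step 3: grad_x = 2*4*-1.9251 = -15.4007, grad_y = 2*1*-3.6615 = -7.323
  x_3 = -1.9251 - 0.02*-15.4007 = -1.6171
  y_3 = -3.6615 - 0.02*-7.323 = -3.5151
f(-1.6171, -3.5151) = 4*(-1.6171)^2 + 1*(-3.5151)^2 = 22.8153


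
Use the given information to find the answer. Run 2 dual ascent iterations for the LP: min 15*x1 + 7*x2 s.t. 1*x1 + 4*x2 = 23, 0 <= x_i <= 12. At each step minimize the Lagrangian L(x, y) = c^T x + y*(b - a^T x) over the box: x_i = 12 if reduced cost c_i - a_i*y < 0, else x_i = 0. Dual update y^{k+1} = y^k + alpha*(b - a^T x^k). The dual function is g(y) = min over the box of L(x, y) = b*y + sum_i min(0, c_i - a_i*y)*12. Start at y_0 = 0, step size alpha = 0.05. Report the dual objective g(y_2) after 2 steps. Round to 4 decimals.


Dual ascent for LP: min 15*x1 + 7*x2, 1*x1 + 4*x2 = 23, 0 <= x_i <= 12
Step 1: y^k = 0.0, reduced costs: (15.0, 7.0)
  x^k = (0.0, 0.0), subgradient = b - a^T x = 23.0
  y^{k+1} = 0.0 + 0.05*23.0 = 1.15
Step 2: y^k = 1.15, reduced costs: (13.85, 2.4)
  x^k = (0.0, 0.0), subgradient = b - a^T x = 23.0
  y^{k+1} = 1.15 + 0.05*23.0 = 2.3
Dual objective at y_2 = 2.3: reduced costs (12.7, -2.2), box minimizer x = (0.0, 12.0)
g(y_2) = b*y + (c1 - a1*y)*x1 + (c2 - a2*y)*x2 = 23*2.3 + 12.7*0.0 + (-2.2)*12.0 = 52.9 + 0.0 - 26.4 = 26.5


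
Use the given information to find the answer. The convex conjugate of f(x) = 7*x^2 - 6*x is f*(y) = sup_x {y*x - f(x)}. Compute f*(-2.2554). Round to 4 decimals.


f*(y) = sup_x {y*x - a*x^2 - b*x} = sup_x {(y-b)*x - a*x^2}
FOC: (y - b) - 2a*x = 0 => x* = (y - b)/(2a)
x* = (-2.2554 + 6)/(2*7) = 0.2675
f*(-2.2554) = (y-b)^2/(4a) = (-2.2554 + 6)^2/(4*7)
= 14.022/28 = 0.5008


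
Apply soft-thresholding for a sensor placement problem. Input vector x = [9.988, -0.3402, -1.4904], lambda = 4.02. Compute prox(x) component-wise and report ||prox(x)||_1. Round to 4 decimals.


Soft-thresholding with lambda = 4.02:
prox(9.988) = sign(9.988)*max(|9.988| - 4.02, 0) = 5.968
prox(-0.3402) = sign(-0.3402)*max(|-0.3402| - 4.02, 0) = 0.0
prox(-1.4904) = sign(-1.4904)*max(|-1.4904| - 4.02, 0) = 0.0
prox(x) = [5.968, 0.0, 0.0]
||prox(x)||_1 = 5.968 + 0.0 + 0.0 = 5.968


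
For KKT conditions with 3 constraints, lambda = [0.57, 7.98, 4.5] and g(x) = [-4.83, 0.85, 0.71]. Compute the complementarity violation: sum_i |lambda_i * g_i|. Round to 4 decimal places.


KKT complementary slackness check:
lambda_1 * g_1 = 0.57 * -4.83 = -2.7531
lambda_2 * g_2 = 7.98 * 0.85 = 6.783
lambda_3 * g_3 = 4.5 * 0.71 = 3.195
Total violation = 2.7531 + 6.783 + 3.195 = 12.7311


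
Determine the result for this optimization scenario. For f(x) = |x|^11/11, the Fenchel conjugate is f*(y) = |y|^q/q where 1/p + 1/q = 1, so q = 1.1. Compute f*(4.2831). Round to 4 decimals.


The conjugate exponent q satisfies 1/p + 1/q = 1.
p = 11, so q = 11/(11 - 1) = 1.1
|y|^q = 4.2831^1.1 = 4.9537
f*(4.2831) = 4.9537 / 1.1 = 4.5034


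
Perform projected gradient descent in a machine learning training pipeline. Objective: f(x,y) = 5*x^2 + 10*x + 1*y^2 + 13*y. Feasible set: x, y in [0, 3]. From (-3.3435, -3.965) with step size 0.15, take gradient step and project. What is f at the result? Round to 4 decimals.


Step 1: Compute gradient at (-3.3435, -3.965).
grad_x = 2*5*-3.3435 + 10 = -23.435
grad_y = 2*1*-3.965 + 13 = 5.07
Step 2: Gradient step.
x_raw = -3.3435 - 0.15*-23.435 = 0.1718
y_raw = -3.965 - 0.15*5.07 = -4.7255
Step 3: Project onto [0, 3].
x_proj = clip(0.1718) = 0.1718
y_proj = clip(-4.7255) = 0.0
Step 4: Evaluate f.
f(0.1718, 0.0) = 1.865


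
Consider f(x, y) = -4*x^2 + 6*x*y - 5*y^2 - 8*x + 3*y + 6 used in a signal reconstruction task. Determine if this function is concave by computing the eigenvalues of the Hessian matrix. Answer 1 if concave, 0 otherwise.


The Hessian of f(x,y) = -4*x^2 + 6*x*y - 5*y^2 - 8*x + 3*y + 6 is:
H = [[-8, 6], [6, -10]]
Trace = -8 - 10 = -18
Determinant = -8*-10 - (6)^2 = 44
Discriminant = (-18)^2 - 4*44 = 148.0
Eigenvalues: lambda_1 = -15.0828, lambda_2 = -2.9172
The function is concave.

1


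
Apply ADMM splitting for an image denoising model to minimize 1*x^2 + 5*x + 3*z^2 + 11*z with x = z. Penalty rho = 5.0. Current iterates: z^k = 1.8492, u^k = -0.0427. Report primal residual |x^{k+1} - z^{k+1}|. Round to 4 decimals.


ADMM iteration with rho = 5.0, z^k = 1.8492, u^k = -0.0427
Step 1: x-update.
Minimize 1*x^2 + 5*x + (5.0/2)*(x - 1.8492 - 0.0427)^2
FOC: (2*1 + 5.0)*x = -5 + 5.0*(1.8492 + 0.0427)
x^{k+1} = 0.6371
Step 2: z-update.
Minimize 3*z^2 + 11*z + (5.0/2)*(0.6371 - z - 0.0427)^2
FOC: (2*3 + 5.0)*z = -11 + 5.0*(0.6371 - 0.0427)
z^{k+1} = -0.7298
Step 3: u-update.
u^{k+1} = -0.0427 + 0.6371 + 0.7298 = 1.3242
Step 4: Primal residual = |0.6371 + 0.7298| = 1.3669


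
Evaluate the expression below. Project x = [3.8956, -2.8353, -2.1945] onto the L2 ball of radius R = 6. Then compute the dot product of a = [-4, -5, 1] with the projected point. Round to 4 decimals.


Step 1: Compute ||x|| (intermediates to 6 decimals).
||x|| = sqrt(3.8956^2 + (-2.8353)^2 + (-2.1945)^2) = 5.29438
Step 2: Project.
Since ||x|| <= R, proj = x (no scaling needed).
proj(x) = [3.8956, -2.8353, -2.1945]
Step 3: Dot product.
a^T * proj(x) = -4*3.8956 - 5*(-2.8353) + 1*(-2.1945) = -3.6004


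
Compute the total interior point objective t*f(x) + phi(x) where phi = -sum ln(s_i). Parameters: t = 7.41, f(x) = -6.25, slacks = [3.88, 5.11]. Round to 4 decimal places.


Step 1: Compute log-barrier.
ln values: [1.3558, 1.6312]
phi = -(1.3558 + 1.6312) = -2.987
Step 2: Compute augmented objective.
t*f(x) = 7.41*-6.25 = -46.3125
Total = -46.3125 - 2.987 = -49.2995


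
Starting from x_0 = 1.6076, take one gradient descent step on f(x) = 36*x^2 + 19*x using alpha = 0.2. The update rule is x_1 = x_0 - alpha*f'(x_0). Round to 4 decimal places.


We compute the gradient at x_0 and apply the update.
f'(x) = 72*x + 19
f'(1.6076) = 72*1.6076 + 19 = 134.7472
x_1 = 1.6076 - 0.2*134.7472 = -25.3418


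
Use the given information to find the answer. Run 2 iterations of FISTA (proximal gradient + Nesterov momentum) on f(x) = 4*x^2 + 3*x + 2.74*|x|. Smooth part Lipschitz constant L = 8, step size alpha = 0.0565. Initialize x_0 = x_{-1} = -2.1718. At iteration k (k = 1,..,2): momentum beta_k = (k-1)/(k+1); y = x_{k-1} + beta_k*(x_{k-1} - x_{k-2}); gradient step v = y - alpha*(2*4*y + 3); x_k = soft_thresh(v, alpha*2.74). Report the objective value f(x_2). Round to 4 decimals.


FISTA on f(x) = 4*x^2 + 3*x + 2.74*|x|
L = 8, alpha = 0.0565
Iteration 1: beta = 0.0, y = -2.1718 + 0.0*(-2.1718 + 2.1718) = -2.1718
  grad(y) = -14.3744, v = y - alpha*grad = -1.3596
  prox(v) = soft_thresh(-1.3596, 0.1548) = -1.2048
Iteration 2: beta = 0.3333, y = -1.2048 + 0.3333*(-1.2048 + 2.1718) = -0.8825
  grad(y) = -4.0601, v = y - alpha*grad = -0.6531
  prox(v) = soft_thresh(-0.6531, 0.1548) = -0.4983
f(x_2) = 4*(-0.4983)^2 + 3*(-0.4983) + 2.74*|-0.4983| = 0.8637


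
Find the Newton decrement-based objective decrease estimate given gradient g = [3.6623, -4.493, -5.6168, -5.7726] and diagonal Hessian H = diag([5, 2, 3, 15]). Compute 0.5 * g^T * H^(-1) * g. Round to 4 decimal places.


Step 1: H is diagonal, so H^(-1) * g = [0.7325, -2.2465, -1.8723, -0.3848].
Step 2: g^T H^(-1) g = sum_i g_i^2 / H_ii
  = (3.6623)^2/5 + (-4.493)^2/2 + (-5.6168)^2/3 + (-5.7726)^2/15
  = 2.6825 + 10.0935 + 10.5161 + 2.2215 = 25.5137
Step 3: Objective decrease = 0.5 * g^T H^(-1) g = 12.7568


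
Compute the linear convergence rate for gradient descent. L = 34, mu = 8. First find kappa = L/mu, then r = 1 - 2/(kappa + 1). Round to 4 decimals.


Step 1: Compute the condition number.
kappa = L/mu = 34/8 = 4.25
Step 2: Compute the convergence rate.
r = 1 - 2/(kappa + 1) = 1 - 2*mu/(L + mu) = (L - mu)/(L + mu) = 26/42 = 0.619


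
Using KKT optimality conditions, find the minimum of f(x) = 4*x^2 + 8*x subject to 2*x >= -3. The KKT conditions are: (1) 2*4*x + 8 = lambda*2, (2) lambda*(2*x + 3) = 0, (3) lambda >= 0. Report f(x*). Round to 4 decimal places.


Step 1: Try lambda = 0 (constraint inactive).
Stationarity: 2*4*x + 8 = 0
x* = -8/(2*4) = -1.0
Check constraint: 2*-1.0 = -2.0 >= -3 -- satisfied.
Step 2: Compute optimal value.
f(x*) = 4*(-1.0)^2 + 8*(-1.0) = -4.0


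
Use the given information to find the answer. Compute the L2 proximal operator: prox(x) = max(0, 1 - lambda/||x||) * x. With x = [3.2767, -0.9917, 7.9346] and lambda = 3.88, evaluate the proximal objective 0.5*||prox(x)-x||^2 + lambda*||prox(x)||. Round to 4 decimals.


Step 1: Compute ||x||.
||x|| = 8.6416
Step 2: Compute scaling factor.
scale = max(0, 1 - 3.88/8.6416) = 0.551
Step 3: prox(x) = [1.8055, -0.5464, 4.3721]
||prox(x)|| = 4.7616
Step 4: Proximal objective.
0.5*||prox-x||^2 = 7.5272
lambda*||prox|| = 18.475
Total = 26.0024


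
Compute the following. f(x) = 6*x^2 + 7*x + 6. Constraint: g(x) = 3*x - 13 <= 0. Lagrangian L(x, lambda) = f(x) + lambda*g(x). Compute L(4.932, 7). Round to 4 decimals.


Step 1: Evaluate f(x).
f(4.932) = 6*4.932^2 + 7*4.932 + 6 = 186.4717
Step 2: Evaluate g(x).
g(4.932) = 3*4.932 - 13 = 1.796
Step 3: Compute Lagrangian.
L = 186.4717 + 7*1.796 = 199.0437


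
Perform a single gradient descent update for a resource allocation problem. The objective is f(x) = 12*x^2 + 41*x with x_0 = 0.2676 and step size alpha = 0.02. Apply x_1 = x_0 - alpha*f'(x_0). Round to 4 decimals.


We compute the gradient at x_0 and apply the update.
f'(x) = 24*x + 41
f'(0.2676) = 24*0.2676 + 41 = 47.4224
x_1 = 0.2676 - 0.02*47.4224 = -0.6808


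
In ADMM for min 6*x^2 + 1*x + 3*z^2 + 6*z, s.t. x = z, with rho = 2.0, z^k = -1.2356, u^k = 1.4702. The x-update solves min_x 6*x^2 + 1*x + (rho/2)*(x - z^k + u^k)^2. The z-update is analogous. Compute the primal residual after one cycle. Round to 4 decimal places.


ADMM iteration with rho = 2.0, z^k = -1.2356, u^k = 1.4702
Step 1: x-update.
Minimize 6*x^2 + 1*x + (2.0/2)*(x + 1.2356 + 1.4702)^2
FOC: (2*6 + 2.0)*x = -1 + 2.0*(-1.2356 - 1.4702)
x^{k+1} = -0.458
Step 2: z-update.
Minimize 3*z^2 + 6*z + (2.0/2)*(-0.458 - z + 1.4702)^2
FOC: (2*3 + 2.0)*z = -6 + 2.0*(-0.458 + 1.4702)
z^{k+1} = -0.4969
Step 3: u-update.
u^{k+1} = 1.4702 - 0.458 + 0.4969 = 1.5092
Step 4: Primal residual = |-0.458 + 0.4969| = 0.039


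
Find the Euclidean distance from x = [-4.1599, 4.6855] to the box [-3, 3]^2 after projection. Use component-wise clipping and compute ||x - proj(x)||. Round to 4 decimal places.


Project each component onto [-3, 3].
clip(-4.1599) = -3.0, clip(4.6855) = 3.0
Projection = [-3.0, 3.0]
Squared diffs: [1.3454, 2.8409]
Distance = sqrt(4.1863) = 2.046


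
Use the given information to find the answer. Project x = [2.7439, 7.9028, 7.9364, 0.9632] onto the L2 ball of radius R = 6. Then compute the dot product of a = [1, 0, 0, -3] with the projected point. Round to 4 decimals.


Step 1: Compute ||x|| (intermediates to 6 decimals).
||x|| = sqrt(2.7439^2 + 7.9028^2 + 7.9364^2 + 0.9632^2) = 11.571406
Step 2: Project.
Since ||x|| > R, scale = R/||x|| = 6/11.571406 = 0.51852, proj(x) = scale * x
proj(x) = [1.422767, 4.09776, 4.115182, 0.499438]
Step 3: Dot product.
a^T * proj(x) = 1*1.422767 + 0*4.09776 + 0*4.115182 - 3*0.499438 = -0.0755


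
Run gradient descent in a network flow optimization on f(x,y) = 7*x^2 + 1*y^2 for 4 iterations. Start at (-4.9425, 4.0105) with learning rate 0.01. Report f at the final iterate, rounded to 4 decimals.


Gradient descent on f(x,y) = 7*x^2 + 1*y^2.
Starting point: (-4.9425, 4.0105), alpha = 0.01
Step 1: grad_x = 2*7*-4.9425 = -69.195, grad_y = 2*1*4.0105 = 8.021
  x_1 = -4.9425 - 0.01*-69.195 = -4.2506
  y_1 = 4.0105 - 0.01*8.021 = 3.9303
Step 2: grad_x = 2*7*-4.2506 = -59.5077, grad_y = 2*1*3.9303 = 7.8606
  x_2 = -4.2506 - 0.01*-59.5077 = -3.6555
  y_2 = 3.9303 - 0.01*7.8606 = 3.8517
Step 3: grad_x = 2*7*-3.6555 = -51.1766, grad_y = 2*1*3.8517 = 7.7034
  x_3 = -3.6555 - 0.01*-51.1766 = -3.1437
  y_3 = 3.8517 - 0.01*7.7034 = 3.7747
Step 4: grad_x = 2*7*-3.1437 = -44.0119, grad_y = 2*1*3.7747 = 7.5493
  x_4 = -3.1437 - 0.01*-44.0119 = -2.7036
  y_4 = 3.7747 - 0.01*7.5493 = 3.6992
f(-2.7036, 3.6992) = 7*(-2.7036)^2 + 1*3.6992^2 = 64.8495


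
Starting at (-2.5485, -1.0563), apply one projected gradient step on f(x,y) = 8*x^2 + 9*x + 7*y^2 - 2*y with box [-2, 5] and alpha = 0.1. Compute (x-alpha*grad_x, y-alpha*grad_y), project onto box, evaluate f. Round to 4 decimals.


Step 1: Compute gradient at (-2.5485, -1.0563).
grad_x = 2*8*-2.5485 + 9 = -31.776
grad_y = 2*7*-1.0563 - 2 = -16.7882
Step 2: Gradient step.
x_raw = -2.5485 - 0.1*-31.776 = 0.6291
y_raw = -1.0563 - 0.1*-16.7882 = 0.6225
Step 3: Project onto [-2, 5].
x_proj = clip(0.6291) = 0.6291
y_proj = clip(0.6225) = 0.6225
Step 4: Evaluate f.
f(0.6291, 0.6225) = 10.2957


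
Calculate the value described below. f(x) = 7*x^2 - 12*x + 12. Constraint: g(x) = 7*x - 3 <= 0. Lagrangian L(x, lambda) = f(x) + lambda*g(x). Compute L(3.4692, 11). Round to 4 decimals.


Step 1: Evaluate f(x).
f(3.4692) = 7*3.4692^2 - 12*3.4692 + 12 = 54.617
Step 2: Evaluate g(x).
g(3.4692) = 7*3.4692 - 3 = 21.2844
Step 3: Compute Lagrangian.
L = 54.617 + 11*21.2844 = 288.7454


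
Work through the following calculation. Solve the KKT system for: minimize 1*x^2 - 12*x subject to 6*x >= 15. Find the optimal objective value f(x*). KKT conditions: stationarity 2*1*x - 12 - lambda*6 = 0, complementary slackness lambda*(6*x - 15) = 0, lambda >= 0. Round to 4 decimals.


Step 1: Try lambda = 0 (constraint inactive).
Stationarity: 2*1*x - 12 = 0
x* = 12/(2*1) = 6.0
Check constraint: 6*6.0 = 36.0 >= 15 -- satisfied.
Step 2: Compute optimal value.
f(x*) = 1*6.0^2 - 12*6.0 = -36.0


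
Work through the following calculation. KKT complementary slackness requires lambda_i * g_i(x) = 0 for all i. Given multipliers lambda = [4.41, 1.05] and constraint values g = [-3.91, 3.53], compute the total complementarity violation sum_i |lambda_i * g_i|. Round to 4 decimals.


KKT complementary slackness check:
lambda_1 * g_1 = 4.41 * -3.91 = -17.2431
lambda_2 * g_2 = 1.05 * 3.53 = 3.7065
Total violation = 17.2431 + 3.7065 = 20.9496


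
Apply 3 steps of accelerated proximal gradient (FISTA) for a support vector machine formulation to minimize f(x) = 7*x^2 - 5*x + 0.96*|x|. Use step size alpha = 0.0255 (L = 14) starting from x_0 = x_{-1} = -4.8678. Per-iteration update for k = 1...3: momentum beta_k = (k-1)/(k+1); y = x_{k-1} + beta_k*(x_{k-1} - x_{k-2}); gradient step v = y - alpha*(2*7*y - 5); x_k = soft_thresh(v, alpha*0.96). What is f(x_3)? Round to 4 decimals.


FISTA on f(x) = 7*x^2 - 5*x + 0.96*|x|
L = 14, alpha = 0.0255
Iteration 1: beta = 0.0, y = -4.8678 + 0.0*(-4.8678 + 4.8678) = -4.8678
  grad(y) = -73.1492, v = y - alpha*grad = -3.0025
  prox(v) = soft_thresh(-3.0025, 0.0245) = -2.978
Iteration 2: beta = 0.3333, y = -2.978 + 0.3333*(-2.978 + 4.8678) = -2.3481
  grad(y) = -37.8732, v = y - alpha*grad = -1.3823
  prox(v) = soft_thresh(-1.3823, 0.0245) = -1.3578
Iteration 3: beta = 0.5, y = -1.3578 + 0.5*(-1.3578 + 2.978) = -0.5478
  grad(y) = -12.6685, v = y - alpha*grad = -0.2247
  prox(v) = soft_thresh(-0.2247, 0.0245) = -0.2002
f(x_3) = 7*(-0.2002)^2 - 5*(-0.2002) + 0.96*|-0.2002| = 1.474


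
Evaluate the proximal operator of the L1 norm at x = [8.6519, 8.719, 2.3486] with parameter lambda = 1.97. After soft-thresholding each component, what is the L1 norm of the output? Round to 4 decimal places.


Soft-thresholding with lambda = 1.97:
prox(8.6519) = sign(8.6519)*max(|8.6519| - 1.97, 0) = 6.6819
prox(8.719) = sign(8.719)*max(|8.719| - 1.97, 0) = 6.749
prox(2.3486) = sign(2.3486)*max(|2.3486| - 1.97, 0) = 0.3786
prox(x) = [6.6819, 6.749, 0.3786]
||prox(x)||_1 = 6.6819 + 6.749 + 0.3786 = 13.8095


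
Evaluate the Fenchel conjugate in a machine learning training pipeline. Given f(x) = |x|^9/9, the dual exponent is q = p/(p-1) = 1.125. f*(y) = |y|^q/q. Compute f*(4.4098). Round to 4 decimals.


The conjugate exponent q satisfies 1/p + 1/q = 1.
p = 9, so q = 9/(9 - 1) = 1.125
|y|^q = 4.4098^1.125 = 5.3085
f*(4.4098) = 5.3085 / 1.125 = 4.7187


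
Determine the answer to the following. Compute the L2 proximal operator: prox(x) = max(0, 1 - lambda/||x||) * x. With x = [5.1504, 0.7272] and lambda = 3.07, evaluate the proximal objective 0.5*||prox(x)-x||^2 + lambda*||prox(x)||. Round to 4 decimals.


Step 1: Compute ||x||.
||x|| = 5.2015
Step 2: Compute scaling factor.
scale = max(0, 1 - 3.07/5.2015) = 0.4098
Step 3: prox(x) = [2.1106, 0.298]
||prox(x)|| = 2.1315
Step 4: Proximal objective.
0.5*||prox-x||^2 = 4.7125
lambda*||prox|| = 6.5437
Total = 11.2561


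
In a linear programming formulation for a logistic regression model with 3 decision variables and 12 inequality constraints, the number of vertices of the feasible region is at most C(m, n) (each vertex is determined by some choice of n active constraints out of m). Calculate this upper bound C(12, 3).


Each vertex corresponds to some choice of n active constraints out of m, so the number of vertices is at most C(m, n) = m! / (n!(m-n)!).
m = 12, n = 3
Numerator: 12 * 11 * 10
Denominator: 3! = 6
C(12, 3) = 220


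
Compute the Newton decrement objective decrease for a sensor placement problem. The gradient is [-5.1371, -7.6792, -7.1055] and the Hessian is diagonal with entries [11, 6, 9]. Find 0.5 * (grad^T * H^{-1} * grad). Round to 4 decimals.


Step 1: H is diagonal, so H^(-1) * g = [-0.467, -1.2799, -0.7895].
Step 2: g^T H^(-1) g = sum_i g_i^2 / H_ii
  = (-5.1371)^2/11 + (-7.6792)^2/6 + (-7.1055)^2/9
  = 2.3991 + 9.8284 + 5.6098 = 17.8372
Step 3: Objective decrease = 0.5 * g^T H^(-1) g = 8.9186


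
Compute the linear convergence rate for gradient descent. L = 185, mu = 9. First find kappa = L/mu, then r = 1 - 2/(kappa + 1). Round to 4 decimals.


Step 1: Compute the condition number.
kappa = L/mu = 185/9 = 20.5556
Step 2: Compute the convergence rate.
r = 1 - 2/(kappa + 1) = 1 - 2*mu/(L + mu) = (L - mu)/(L + mu) = 176/194 = 0.9072


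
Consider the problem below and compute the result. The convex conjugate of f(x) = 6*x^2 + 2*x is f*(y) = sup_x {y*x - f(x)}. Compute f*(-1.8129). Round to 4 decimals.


f*(y) = sup_x {y*x - a*x^2 - b*x} = sup_x {(y-b)*x - a*x^2}
FOC: (y - b) - 2a*x = 0 => x* = (y - b)/(2a)
x* = (-1.8129 - 2)/(2*6) = -0.3177
f*(-1.8129) = (y-b)^2/(4a) = (-1.8129 - 2)^2/(4*6)
= 14.5382/24 = 0.6058


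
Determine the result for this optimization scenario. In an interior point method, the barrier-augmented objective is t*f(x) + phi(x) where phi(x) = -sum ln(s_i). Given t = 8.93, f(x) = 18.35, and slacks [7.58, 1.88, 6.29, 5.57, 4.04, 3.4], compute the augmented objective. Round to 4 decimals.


Step 1: Compute log-barrier.
ln values: [2.0255, 0.6313, 1.839, 1.7174, 1.3962, 1.2238]
phi = -(2.0255 + 0.6313 + 1.839 + 1.7174 + 1.3962 + 1.2238) = -8.8332
Step 2: Compute augmented objective.
t*f(x) = 8.93*18.35 = 163.8655
Total = 163.8655 - 8.8332 = 155.0323


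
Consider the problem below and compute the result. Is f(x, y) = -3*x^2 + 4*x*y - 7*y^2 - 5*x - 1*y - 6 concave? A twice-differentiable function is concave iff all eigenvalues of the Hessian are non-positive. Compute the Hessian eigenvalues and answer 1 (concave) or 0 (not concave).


The Hessian of f(x,y) = -3*x^2 + 4*x*y - 7*y^2 - 5*x - 1*y - 6 is:
H = [[-6, 4], [4, -14]]
Trace = -6 - 14 = -20
Determinant = -6*-14 - (4)^2 = 68
Discriminant = (-20)^2 - 4*68 = 128.0
Eigenvalues: lambda_1 = -15.6569, lambda_2 = -4.3431
The function is concave.

1


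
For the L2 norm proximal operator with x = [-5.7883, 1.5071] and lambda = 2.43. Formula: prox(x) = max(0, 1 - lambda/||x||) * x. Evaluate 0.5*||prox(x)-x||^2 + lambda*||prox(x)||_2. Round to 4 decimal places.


Step 1: Compute ||x||.
||x|| = 5.9813
Step 2: Compute scaling factor.
scale = max(0, 1 - 2.43/5.9813) = 0.5937
Step 3: prox(x) = [-3.4367, 0.8948]
||prox(x)|| = 3.5513
Step 4: Proximal objective.
0.5*||prox-x||^2 = 2.9525
lambda*||prox|| = 8.6297
Total = 11.5821


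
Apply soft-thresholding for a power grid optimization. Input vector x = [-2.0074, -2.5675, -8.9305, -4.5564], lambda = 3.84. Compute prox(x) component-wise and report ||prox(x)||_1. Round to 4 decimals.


Soft-thresholding with lambda = 3.84:
prox(-2.0074) = sign(-2.0074)*max(|-2.0074| - 3.84, 0) = 0.0
prox(-2.5675) = sign(-2.5675)*max(|-2.5675| - 3.84, 0) = 0.0
prox(-8.9305) = sign(-8.9305)*max(|-8.9305| - 3.84, 0) = -5.0905
prox(-4.5564) = sign(-4.5564)*max(|-4.5564| - 3.84, 0) = -0.7164
prox(x) = [0.0, 0.0, -5.0905, -0.7164]
||prox(x)||_1 = 0.0 + 0.0 + 5.0905 + 0.7164 = 5.8069


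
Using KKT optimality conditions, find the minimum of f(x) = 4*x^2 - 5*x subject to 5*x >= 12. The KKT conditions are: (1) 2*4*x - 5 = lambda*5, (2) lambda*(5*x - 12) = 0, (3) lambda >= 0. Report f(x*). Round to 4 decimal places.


Step 1: Try lambda = 0 (constraint inactive).
x_unc = 5/(2*4) = 0.625
Check: 5*0.625 = 3.125 < 12 -- violated!
Step 2: Constraint must be active: 5*x = 12
x* = 12/5 = 2.4
lambda = (2*4*2.4 - 5)/5 = 2.84
Step 3: Compute optimal value.
f(x*) = 4*2.4^2 - 5*2.4 = 11.04


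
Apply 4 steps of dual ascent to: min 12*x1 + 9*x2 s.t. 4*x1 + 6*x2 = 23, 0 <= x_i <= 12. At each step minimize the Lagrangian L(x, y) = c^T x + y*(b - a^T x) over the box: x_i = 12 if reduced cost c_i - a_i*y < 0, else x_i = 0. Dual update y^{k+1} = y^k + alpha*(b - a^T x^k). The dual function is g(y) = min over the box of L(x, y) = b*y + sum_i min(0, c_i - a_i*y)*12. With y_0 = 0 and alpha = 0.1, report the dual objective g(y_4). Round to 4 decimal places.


Dual ascent for LP: min 12*x1 + 9*x2, 4*x1 + 6*x2 = 23, 0 <= x_i <= 12
Step 1: y^k = 0.0, reduced costs: (12.0, 9.0)
  x^k = (0.0, 0.0), subgradient = b - a^T x = 23.0
  y^{k+1} = 0.0 + 0.1*23.0 = 2.3
Step 2: y^k = 2.3, reduced costs: (2.8, -4.8)
  x^k = (0.0, 12.0), subgradient = b - a^T x = -49.0
  y^{k+1} = 2.3 + 0.1*-49.0 = -2.6
Step 3: y^k = -2.6, reduced costs: (22.4, 24.6)
  x^k = (0.0, 0.0), subgradient = b - a^T x = 23.0
  y^{k+1} = -2.6 + 0.1*23.0 = -0.3
Step 4: y^k = -0.3, reduced costs: (13.2, 10.8)
  x^k = (0.0, 0.0), subgradient = b - a^T x = 23.0
  y^{k+1} = -0.3 + 0.1*23.0 = 2.0
Dual objective at y_4 = 2.0: reduced costs (4.0, -3.0), box minimizer x = (0.0, 12.0)
g(y_4) = b*y + (c1 - a1*y)*x1 + (c2 - a2*y)*x2 = 23*2.0 + 4.0*0.0 + (-3.0)*12.0 = 46.0 + 0.0 - 36.0 = 10.0


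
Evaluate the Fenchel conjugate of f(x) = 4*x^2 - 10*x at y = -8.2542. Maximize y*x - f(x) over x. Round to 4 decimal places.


f*(y) = sup_x {y*x - a*x^2 - b*x} = sup_x {(y-b)*x - a*x^2}
FOC: (y - b) - 2a*x = 0 => x* = (y - b)/(2a)
x* = (-8.2542 + 10)/(2*4) = 0.2182
f*(-8.2542) = (y-b)^2/(4a) = (-8.2542 + 10)^2/(4*4)
= 3.0478/16 = 0.1905


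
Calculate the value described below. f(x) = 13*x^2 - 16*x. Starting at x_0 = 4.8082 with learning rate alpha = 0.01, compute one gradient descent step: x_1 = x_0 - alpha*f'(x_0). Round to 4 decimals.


We compute the gradient at x_0 and apply the update.
f'(x) = 26*x - 16
f'(4.8082) = 26*4.8082 - 16 = 109.0132
x_1 = 4.8082 - 0.01*109.0132 = 3.7181


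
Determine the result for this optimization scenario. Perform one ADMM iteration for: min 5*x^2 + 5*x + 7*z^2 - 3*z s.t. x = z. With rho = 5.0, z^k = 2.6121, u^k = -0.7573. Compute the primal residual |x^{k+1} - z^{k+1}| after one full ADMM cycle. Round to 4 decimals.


ADMM iteration with rho = 5.0, z^k = 2.6121, u^k = -0.7573
Step 1: x-update.
Minimize 5*x^2 + 5*x + (5.0/2)*(x - 2.6121 - 0.7573)^2
FOC: (2*5 + 5.0)*x = -5 + 5.0*(2.6121 + 0.7573)
x^{k+1} = 0.7898
Step 2: z-update.
Minimize 7*z^2 - 3*z + (5.0/2)*(0.7898 - z - 0.7573)^2
FOC: (2*7 + 5.0)*z = 3 + 5.0*(0.7898 - 0.7573)
z^{k+1} = 0.1664
Step 3: u-update.
u^{k+1} = -0.7573 + 0.7898 - 0.1664 = -0.1339
Step 4: Primal residual = |0.7898 - 0.1664| = 0.6234


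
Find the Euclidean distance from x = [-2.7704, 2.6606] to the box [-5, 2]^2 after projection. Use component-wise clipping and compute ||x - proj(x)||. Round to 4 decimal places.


Project each component onto [-5, 2].
clip(-2.7704) = -2.7704, clip(2.6606) = 2.0
Projection = [-2.7704, 2.0]
Squared diffs: [0.0, 0.4364]
Distance = sqrt(0.4364) = 0.6606


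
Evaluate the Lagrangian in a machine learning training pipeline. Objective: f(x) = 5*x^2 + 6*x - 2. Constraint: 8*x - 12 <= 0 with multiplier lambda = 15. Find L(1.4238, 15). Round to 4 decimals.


Step 1: Evaluate f(x).
f(1.4238) = 5*1.4238^2 + 6*1.4238 - 2 = 16.6788
Step 2: Evaluate g(x).
g(1.4238) = 8*1.4238 - 12 = -0.6096
Step 3: Compute Lagrangian.
L = 16.6788 + 15*-0.6096 = 7.5348


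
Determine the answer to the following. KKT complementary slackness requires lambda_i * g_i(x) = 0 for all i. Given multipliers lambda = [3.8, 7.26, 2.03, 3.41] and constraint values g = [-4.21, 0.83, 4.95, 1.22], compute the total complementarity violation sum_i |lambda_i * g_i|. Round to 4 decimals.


KKT complementary slackness check:
lambda_1 * g_1 = 3.8 * -4.21 = -15.998
lambda_2 * g_2 = 7.26 * 0.83 = 6.0258
lambda_3 * g_3 = 2.03 * 4.95 = 10.0485
lambda_4 * g_4 = 3.41 * 1.22 = 4.1602
Total violation = 15.998 + 6.0258 + 10.0485 + 4.1602 = 36.2325


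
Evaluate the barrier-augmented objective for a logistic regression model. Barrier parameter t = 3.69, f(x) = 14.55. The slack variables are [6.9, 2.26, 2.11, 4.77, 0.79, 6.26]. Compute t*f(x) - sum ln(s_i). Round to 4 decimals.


Step 1: Compute log-barrier.
ln values: [1.9315, 0.8154, 0.7467, 1.5623, -0.2357, 1.8342]
phi = -(1.9315 + 0.8154 + 0.7467 + 1.5623 - 0.2357 + 1.8342) = -6.6544
Step 2: Compute augmented objective.
t*f(x) = 3.69*14.55 = 53.6895
Total = 53.6895 - 6.6544 = 47.0351


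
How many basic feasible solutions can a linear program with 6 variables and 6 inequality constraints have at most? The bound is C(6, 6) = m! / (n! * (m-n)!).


Each vertex corresponds to some choice of n active constraints out of m, so the number of vertices is at most C(m, n) = m! / (n!(m-n)!).
m = 6, n = 6
Numerator: 6 * 5 * 4 * 3 * 2 * 1
Denominator: 6! = 720
C(6, 6) = 1


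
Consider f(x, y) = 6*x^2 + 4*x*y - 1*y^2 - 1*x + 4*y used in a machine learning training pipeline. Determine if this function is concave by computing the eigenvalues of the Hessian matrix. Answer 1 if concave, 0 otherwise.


The Hessian of f(x,y) = 6*x^2 + 4*x*y - 1*y^2 - 1*x + 4*y is:
H = [[12, 4], [4, -2]]
Trace = 12 - 2 = 10
Determinant = 12*-2 - (4)^2 = -40
Discriminant = (10)^2 - 4*-40 = 260.0
Eigenvalues: lambda_1 = -3.0623, lambda_2 = 13.0623
The function is not concave.

0


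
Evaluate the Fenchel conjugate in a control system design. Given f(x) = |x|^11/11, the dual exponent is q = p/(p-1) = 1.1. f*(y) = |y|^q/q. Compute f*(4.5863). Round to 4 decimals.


The conjugate exponent q satisfies 1/p + 1/q = 1.
p = 11, so q = 11/(11 - 1) = 1.1
|y|^q = 4.5863^1.1 = 5.3408
f*(4.5863) = 5.3408 / 1.1 = 4.8553


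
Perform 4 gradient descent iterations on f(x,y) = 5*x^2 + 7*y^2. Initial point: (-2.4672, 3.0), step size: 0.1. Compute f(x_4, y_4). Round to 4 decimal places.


Gradient descent on f(x,y) = 5*x^2 + 7*y^2.
Starting point: (-2.4672, 3.0), alpha = 0.1
Step 1: grad_x = 2*5*-2.4672 = -24.672, grad_y = 2*7*3.0 = 42.0
  x_1 = -2.4672 - 0.1*-24.672 = 0.0
  y_1 = 3.0 - 0.1*42.0 = -1.2
Step 2: grad_x = 2*5*0.0 = 0.0, grad_y = 2*7*-1.2 = -16.8
  x_2 = 0.0 - 0.1*0.0 = 0.0
  y_2 = -1.2 - 0.1*-16.8 = 0.48
Step 3: grad_x = 2*5*0.0 = 0.0, grad_y = 2*7*0.48 = 6.72
  x_3 = 0.0 - 0.1*0.0 = 0.0
  y_3 = 0.48 - 0.1*6.72 = -0.192
Step 4: grad_x = 2*5*0.0 = 0.0, grad_y = 2*7*-0.192 = -2.688
  x_4 = 0.0 - 0.1*0.0 = 0.0
  y_4 = -0.192 - 0.1*-2.688 = 0.0768
f(0.0, 0.0768) = 5*0.0^2 + 7*0.0768^2 = 0.0413


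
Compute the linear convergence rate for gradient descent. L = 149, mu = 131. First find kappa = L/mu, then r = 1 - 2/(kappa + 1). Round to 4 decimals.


Step 1: Compute the condition number.
kappa = L/mu = 149/131 = 1.1374
Step 2: Compute the convergence rate.
r = 1 - 2/(kappa + 1) = 1 - 2*mu/(L + mu) = (L - mu)/(L + mu) = 18/280 = 0.0643


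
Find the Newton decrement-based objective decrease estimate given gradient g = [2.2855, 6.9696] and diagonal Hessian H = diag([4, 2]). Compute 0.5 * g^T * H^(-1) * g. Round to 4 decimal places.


Step 1: H is diagonal, so H^(-1) * g = [0.5714, 3.4848].
Step 2: g^T H^(-1) g = sum_i g_i^2 / H_ii
  = (2.2855)^2/4 + (6.9696)^2/2
  = 1.3059 + 24.2877 = 25.5935
Step 3: Objective decrease = 0.5 * g^T H^(-1) g = 12.7968


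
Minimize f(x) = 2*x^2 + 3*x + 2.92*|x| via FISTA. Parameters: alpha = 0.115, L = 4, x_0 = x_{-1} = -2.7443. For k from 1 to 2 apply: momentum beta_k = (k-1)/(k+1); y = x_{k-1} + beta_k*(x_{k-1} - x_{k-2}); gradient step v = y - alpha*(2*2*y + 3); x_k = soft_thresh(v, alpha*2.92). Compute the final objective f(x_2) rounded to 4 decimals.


FISTA on f(x) = 2*x^2 + 3*x + 2.92*|x|
L = 4, alpha = 0.115
Iteration 1: beta = 0.0, y = -2.7443 + 0.0*(-2.7443 + 2.7443) = -2.7443
  grad(y) = -7.9772, v = y - alpha*grad = -1.8269
  prox(v) = soft_thresh(-1.8269, 0.3358) = -1.4911
Iteration 2: beta = 0.3333, y = -1.4911 + 0.3333*(-1.4911 + 2.7443) = -1.0734
  grad(y) = -1.2936, v = y - alpha*grad = -0.9246
  prox(v) = soft_thresh(-0.9246, 0.3358) = -0.5888
f(x_2) = 2*(-0.5888)^2 + 3*(-0.5888) + 2.92*|-0.5888| = 0.6463


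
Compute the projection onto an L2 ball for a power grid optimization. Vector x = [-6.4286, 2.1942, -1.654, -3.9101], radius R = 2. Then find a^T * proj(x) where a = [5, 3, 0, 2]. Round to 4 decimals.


Step 1: Compute ||x|| (intermediates to 6 decimals).
||x|| = sqrt((-6.4286)^2 + 2.1942^2 + (-1.654)^2 + (-3.9101)^2) = 8.010369
Step 2: Project.
Since ||x|| > R, scale = R/||x|| = 2/8.010369 = 0.249676, proj(x) = scale * x
proj(x) = [-1.605067, 0.547839, -0.412964, -0.976258]
Step 3: Dot product.
a^T * proj(x) = 5*(-1.605067) + 3*0.547839 + 0*(-0.412964) + 2*(-0.976258) = -8.3343


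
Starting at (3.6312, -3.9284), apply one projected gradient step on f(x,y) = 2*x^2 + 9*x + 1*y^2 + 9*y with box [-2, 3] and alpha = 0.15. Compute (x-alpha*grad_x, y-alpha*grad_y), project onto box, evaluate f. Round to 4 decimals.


Step 1: Compute gradient at (3.6312, -3.9284).
grad_x = 2*2*3.6312 + 9 = 23.5248
grad_y = 2*1*-3.9284 + 9 = 1.1432
Step 2: Gradient step.
x_raw = 3.6312 - 0.15*23.5248 = 0.1025
y_raw = -3.9284 - 0.15*1.1432 = -4.0999
Step 3: Project onto [-2, 3].
x_proj = clip(0.1025) = 0.1025
y_proj = clip(-4.0999) = -2.0
Step 4: Evaluate f.
f(0.1025, -2.0) = -13.0567


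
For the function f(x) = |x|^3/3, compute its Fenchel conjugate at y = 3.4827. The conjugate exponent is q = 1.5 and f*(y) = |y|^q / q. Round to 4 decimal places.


The conjugate exponent q satisfies 1/p + 1/q = 1.
p = 3, so q = 3/(3 - 1) = 1.5
|y|^q = 3.4827^1.5 = 6.4994
f*(3.4827) = 6.4994 / 1.5 = 4.3329


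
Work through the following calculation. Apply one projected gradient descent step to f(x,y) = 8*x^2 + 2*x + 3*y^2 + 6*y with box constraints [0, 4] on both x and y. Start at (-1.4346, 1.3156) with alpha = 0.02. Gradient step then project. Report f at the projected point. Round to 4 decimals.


Step 1: Compute gradient at (-1.4346, 1.3156).
grad_x = 2*8*-1.4346 + 2 = -20.9536
grad_y = 2*3*1.3156 + 6 = 13.8936
Step 2: Gradient step.
x_raw = -1.4346 - 0.02*-20.9536 = -1.0155
y_raw = 1.3156 - 0.02*13.8936 = 1.0377
Step 3: Project onto [0, 4].
x_proj = clip(-1.0155) = 0.0
y_proj = clip(1.0377) = 1.0377
Step 4: Evaluate f.
f(0.0, 1.0377) = 9.457


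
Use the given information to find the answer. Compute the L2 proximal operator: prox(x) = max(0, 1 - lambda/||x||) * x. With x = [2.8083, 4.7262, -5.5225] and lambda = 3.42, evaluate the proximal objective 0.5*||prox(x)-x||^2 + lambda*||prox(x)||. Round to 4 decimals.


Step 1: Compute ||x||.
||x|| = 7.7924
Step 2: Compute scaling factor.
scale = max(0, 1 - 3.42/7.7924) = 0.5611
Step 3: prox(x) = [1.5758, 2.6519, -3.0987]
||prox(x)|| = 4.3724
Step 4: Proximal objective.
0.5*||prox-x||^2 = 5.8482
lambda*||prox|| = 14.9536
Total = 20.8018


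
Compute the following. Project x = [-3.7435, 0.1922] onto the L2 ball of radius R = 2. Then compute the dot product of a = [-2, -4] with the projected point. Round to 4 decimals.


Step 1: Compute ||x|| (intermediates to 6 decimals).
||x|| = sqrt((-3.7435)^2 + 0.1922^2) = 3.748431
Step 2: Project.
Since ||x|| > R, scale = R/||x|| = 2/3.748431 = 0.533557, proj(x) = scale * x
proj(x) = [-1.997371, 0.10255]
Step 3: Dot product.
a^T * proj(x) = -2*(-1.997371) - 4*0.10255 = 3.5845


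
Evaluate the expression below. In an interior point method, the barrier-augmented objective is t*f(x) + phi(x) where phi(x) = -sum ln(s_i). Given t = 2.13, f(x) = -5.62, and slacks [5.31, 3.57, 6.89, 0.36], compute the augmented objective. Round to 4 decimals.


Step 1: Compute log-barrier.
ln values: [1.6696, 1.2726, 1.9301, -1.0217]
phi = -(1.6696 + 1.2726 + 1.9301 - 1.0217) = -3.8506
Step 2: Compute augmented objective.
t*f(x) = 2.13*-5.62 = -11.9706
Total = -11.9706 - 3.8506 = -15.8212


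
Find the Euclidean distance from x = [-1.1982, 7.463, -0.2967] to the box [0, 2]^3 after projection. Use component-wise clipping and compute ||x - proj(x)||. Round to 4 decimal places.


Project each component onto [0, 2].
clip(-1.1982) = 0.0, clip(7.463) = 2.0, clip(-0.2967) = 0.0
Projection = [0.0, 2.0, 0.0]
Squared diffs: [1.4357, 29.8444, 0.088]
Distance = sqrt(31.3681) = 5.6007


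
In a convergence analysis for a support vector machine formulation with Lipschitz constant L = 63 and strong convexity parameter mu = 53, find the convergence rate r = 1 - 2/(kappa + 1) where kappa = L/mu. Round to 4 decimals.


Step 1: Compute the condition number.
kappa = L/mu = 63/53 = 1.1887
Step 2: Compute the convergence rate.
r = 1 - 2/(kappa + 1) = 1 - 2*mu/(L + mu) = (L - mu)/(L + mu) = 10/116 = 0.0862


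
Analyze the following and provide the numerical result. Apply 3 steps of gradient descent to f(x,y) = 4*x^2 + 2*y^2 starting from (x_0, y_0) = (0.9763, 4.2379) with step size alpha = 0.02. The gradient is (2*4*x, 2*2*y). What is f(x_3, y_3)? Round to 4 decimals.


Gradient descent on f(x,y) = 4*x^2 + 2*y^2.
Starting point: (0.9763, 4.2379), alpha = 0.02
Step 1: grad_x = 2*4*0.9763 = 7.8104, grad_y = 2*2*4.2379 = 16.9516
  x_1 = 0.9763 - 0.02*7.8104 = 0.8201
  y_1 = 4.2379 - 0.02*16.9516 = 3.8989
Step 2: grad_x = 2*4*0.8201 = 6.5607, grad_y = 2*2*3.8989 = 15.5955
  x_2 = 0.8201 - 0.02*6.5607 = 0.6889
  y_2 = 3.8989 - 0.02*15.5955 = 3.587
Step 3: grad_x = 2*4*0.6889 = 5.511, grad_y = 2*2*3.587 = 14.3478
  x_3 = 0.6889 - 0.02*5.511 = 0.5787
  y_3 = 3.587 - 0.02*14.3478 = 3.3
f(0.5787, 3.3) = 4*0.5787^2 + 2*3.3^2 = 23.1194


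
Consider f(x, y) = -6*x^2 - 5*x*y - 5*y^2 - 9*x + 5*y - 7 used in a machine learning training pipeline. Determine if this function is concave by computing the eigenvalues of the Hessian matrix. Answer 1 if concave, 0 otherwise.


The Hessian of f(x,y) = -6*x^2 - 5*x*y - 5*y^2 - 9*x + 5*y - 7 is:
H = [[-12, -5], [-5, -10]]
Trace = -12 - 10 = -22
Determinant = -12*-10 - (-5)^2 = 95
Discriminant = (-22)^2 - 4*95 = 104.0
Eigenvalues: lambda_1 = -16.099, lambda_2 = -5.901
The function is concave.

1


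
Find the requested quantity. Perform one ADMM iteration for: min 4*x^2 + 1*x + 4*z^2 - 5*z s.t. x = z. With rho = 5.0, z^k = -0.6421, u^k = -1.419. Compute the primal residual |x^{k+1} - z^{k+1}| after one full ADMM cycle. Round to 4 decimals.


ADMM iteration with rho = 5.0, z^k = -0.6421, u^k = -1.419
Step 1: x-update.
Minimize 4*x^2 + 1*x + (5.0/2)*(x + 0.6421 - 1.419)^2
FOC: (2*4 + 5.0)*x = -1 + 5.0*(-0.6421 + 1.419)
x^{k+1} = 0.2219
Step 2: z-update.
Minimize 4*z^2 - 5*z + (5.0/2)*(0.2219 - z - 1.419)^2
FOC: (2*4 + 5.0)*z = 5 + 5.0*(0.2219 - 1.419)
z^{k+1} = -0.0758
Step 3: u-update.
u^{k+1} = -1.419 + 0.2219 + 0.0758 = -1.1213
Step 4: Primal residual = |0.2219 + 0.0758| = 0.2977


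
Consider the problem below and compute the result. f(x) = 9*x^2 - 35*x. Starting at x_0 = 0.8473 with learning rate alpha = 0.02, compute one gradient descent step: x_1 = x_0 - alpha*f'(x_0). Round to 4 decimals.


We compute the gradient at x_0 and apply the update.
f'(x) = 18*x - 35
f'(0.8473) = 18*0.8473 - 35 = -19.7486
x_1 = 0.8473 - 0.02*-19.7486 = 1.2423
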